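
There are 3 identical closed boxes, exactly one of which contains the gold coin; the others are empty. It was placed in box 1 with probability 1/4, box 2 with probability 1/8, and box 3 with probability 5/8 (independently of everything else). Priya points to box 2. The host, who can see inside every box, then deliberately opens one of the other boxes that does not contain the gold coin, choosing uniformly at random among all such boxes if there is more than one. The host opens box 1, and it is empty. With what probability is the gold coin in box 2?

Apply Bayes' rule, conditioning on where the gold coin actually is.
If it is in box 1 (prior 1/4): the host opened box 1, so this case is ruled out; weight (1/4)·0 = 0.
If it is in box 2 (prior 1/8): the host has 2 equally likely choices, so probability 1/2; weight (1/8)·(1/2) = 1/16.
If it is in box 3 (prior 5/8): the host has no choice, probability 1; weight (5/8)·1 = 5/8.
The weights sum to 11/16.
So P(the gold coin in box 2 | the host opened box 1) = (1/16) / (11/16) = 1/11.

1/11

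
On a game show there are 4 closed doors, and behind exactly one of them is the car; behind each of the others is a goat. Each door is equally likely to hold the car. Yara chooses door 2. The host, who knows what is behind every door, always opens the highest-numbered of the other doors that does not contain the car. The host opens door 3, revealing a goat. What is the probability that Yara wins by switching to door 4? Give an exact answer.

Apply Bayes' rule, conditioning on where the car actually is.
If it is behind either of doors 1 and 2 (prior 1/4 each): the host would have opened door 4 instead, probability 0; weight (1/4)·0 = 0 each.
If it is behind door 3 (prior 1/4): the host opened door 3, so this case is ruled out; weight (1/4)·0 = 0.
If it is behind door 4 (prior 1/4): door 3 is the highest-numbered option available, probability 1; weight (1/4)·1 = 1/4.
The weights sum to 1/4.
So P(the car behind door 4 | the host opened door 3) = (1/4) / (1/4) = 1.

1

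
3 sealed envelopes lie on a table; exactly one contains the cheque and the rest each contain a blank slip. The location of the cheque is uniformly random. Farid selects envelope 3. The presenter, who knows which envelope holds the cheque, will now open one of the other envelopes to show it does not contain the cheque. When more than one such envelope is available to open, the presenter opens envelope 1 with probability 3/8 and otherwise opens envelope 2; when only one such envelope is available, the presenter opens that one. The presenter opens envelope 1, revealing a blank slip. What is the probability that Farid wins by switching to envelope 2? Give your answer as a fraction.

Apply Bayes' rule, conditioning on where the cheque actually is.
If it is in envelope 1 (prior 1/3): the presenter opened envelope 1, so this case is ruled out; weight (1/3)·0 = 0.
If it is in envelope 2 (prior 1/3): only envelope 1 is available, probability 1; weight (1/3)·1 = 1/3.
If it is in envelope 3 (prior 1/3): envelope 1 is available, opened with probability 3/8; weight (1/3)·(3/8) = 1/8.
The weights sum to 11/24.
So P(the cheque in envelope 2 | the presenter opened envelope 1) = (1/3) / (11/24) = 8/11.

8/11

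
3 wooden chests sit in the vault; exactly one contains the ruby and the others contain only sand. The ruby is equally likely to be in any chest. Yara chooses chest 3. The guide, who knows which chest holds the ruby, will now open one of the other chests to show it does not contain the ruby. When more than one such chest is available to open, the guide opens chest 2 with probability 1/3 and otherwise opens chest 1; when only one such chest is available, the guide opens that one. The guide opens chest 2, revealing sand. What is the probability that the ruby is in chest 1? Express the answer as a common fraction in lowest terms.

3/4

Consider each possible location of the ruby in turn.
If it is in chest 1 (prior 1/3): only chest 2 is available, probability 1; weight (1/3)·1 = 1/3.
If it is in chest 2 (prior 1/3): the guide opened chest 2, so this case is ruled out; weight (1/3)·0 = 0.
If it is in chest 3 (prior 1/3): chest 2 is available, opened with probability 1/3; weight (1/3)·(1/3) = 1/9.
The weights sum to 4/9.
So P(the ruby in chest 1 | the guide opened chest 2) = (1/3) / (4/9) = 3/4.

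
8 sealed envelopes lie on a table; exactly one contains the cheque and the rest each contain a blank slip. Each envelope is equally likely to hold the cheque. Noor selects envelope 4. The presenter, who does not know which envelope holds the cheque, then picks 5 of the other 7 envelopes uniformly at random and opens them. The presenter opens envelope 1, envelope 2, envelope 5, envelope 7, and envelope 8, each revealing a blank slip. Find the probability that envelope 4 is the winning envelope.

1/3

Consider each possible location of the cheque in turn.
If it is in any of envelopes 1, 2, 5, 7, and 8 (prior 1/8 each): that envelope was opened and seen not to hold the prize — ruled out; weight (1/8)·0 = 0 each.
If it is in any of envelopes 3, 4, and 6 (prior 1/8 each): the presenter picks exactly this set with probability 1/21 regardless, and none is the prize; weight (1/8)·(1/21) = 1/168 each.
The weights sum to 1/56.
So P(the cheque in envelope 4 | the presenter opened envelope 1, envelope 2, envelope 5, envelope 7, and envelope 8) = (1/168) / (1/56) = 1/3.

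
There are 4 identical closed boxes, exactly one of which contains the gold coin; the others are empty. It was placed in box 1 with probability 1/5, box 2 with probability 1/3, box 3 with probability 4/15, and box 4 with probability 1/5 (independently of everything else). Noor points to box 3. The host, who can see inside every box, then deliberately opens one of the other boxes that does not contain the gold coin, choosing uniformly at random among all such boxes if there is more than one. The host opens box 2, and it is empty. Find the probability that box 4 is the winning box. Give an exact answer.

9/26

Consider each possible location of the gold coin in turn.
If it is in either of boxes 1 and 4 (prior 1/5 each): the host has 2 equally likely choices, so probability 1/2; weight (1/5)·(1/2) = 1/10 each.
If it is in box 2 (prior 1/3): the host opened box 2, so this case is ruled out; weight (1/3)·0 = 0.
If it is in box 3 (prior 4/15): the host has 3 equally likely choices, so probability 1/3; weight (4/15)·(1/3) = 4/45.
The weights sum to 13/45.
So P(the gold coin in box 4 | the host opened box 2) = (1/10) / (13/45) = 9/26.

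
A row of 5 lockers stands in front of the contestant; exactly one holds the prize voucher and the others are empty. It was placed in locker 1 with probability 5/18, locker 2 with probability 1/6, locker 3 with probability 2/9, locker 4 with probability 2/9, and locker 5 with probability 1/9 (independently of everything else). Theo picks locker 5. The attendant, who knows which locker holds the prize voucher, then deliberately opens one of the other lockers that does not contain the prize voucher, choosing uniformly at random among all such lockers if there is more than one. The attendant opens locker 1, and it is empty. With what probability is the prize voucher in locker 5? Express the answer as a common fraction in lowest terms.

Consider each possible location of the prize voucher in turn.
If it is in locker 1 (prior 5/18): the attendant opened locker 1, so this case is ruled out; weight (5/18)·0 = 0.
If it is in locker 2 (prior 1/6): the attendant has 3 equally likely choices, so probability 1/3; weight (1/6)·(1/3) = 1/18.
If it is in either of lockers 3 and 4 (prior 2/9 each): the attendant has 3 equally likely choices, so probability 1/3; weight (2/9)·(1/3) = 2/27 each.
If it is in locker 5 (prior 1/9): the attendant has 4 equally likely choices, so probability 1/4; weight (1/9)·(1/4) = 1/36.
The weights sum to 25/108.
So P(the prize voucher in locker 5 | the attendant opened locker 1) = (1/36) / (25/108) = 3/25.

3/25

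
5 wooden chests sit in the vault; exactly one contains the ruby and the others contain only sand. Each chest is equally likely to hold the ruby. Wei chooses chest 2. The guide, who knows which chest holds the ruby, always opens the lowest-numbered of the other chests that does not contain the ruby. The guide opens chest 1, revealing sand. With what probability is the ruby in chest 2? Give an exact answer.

Consider each possible location of the ruby in turn.
If it is in chest 1 (prior 1/5): the guide opened chest 1, so this case is ruled out; weight (1/5)·0 = 0.
If it is in any of chests 2, 3, 4, and 5 (prior 1/5 each): chest 1 is the lowest-numbered option available, probability 1; weight (1/5)·1 = 1/5 each.
The weights sum to 4/5.
So P(the ruby in chest 2 | the guide opened chest 1) = (1/5) / (4/5) = 1/4.

1/4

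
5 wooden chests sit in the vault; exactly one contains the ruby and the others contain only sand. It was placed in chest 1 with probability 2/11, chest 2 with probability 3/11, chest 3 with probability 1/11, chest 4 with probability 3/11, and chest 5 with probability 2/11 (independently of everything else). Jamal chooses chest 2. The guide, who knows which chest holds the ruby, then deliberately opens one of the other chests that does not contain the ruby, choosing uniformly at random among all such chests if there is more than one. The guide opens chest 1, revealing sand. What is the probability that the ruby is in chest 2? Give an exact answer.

3/11

Consider each possible location of the ruby in turn.
If it is in chest 1 (prior 2/11): the guide opened chest 1, so this case is ruled out; weight (2/11)·0 = 0.
If it is in chest 2 (prior 3/11): the guide has 4 equally likely choices, so probability 1/4; weight (3/11)·(1/4) = 3/44.
If it is in chest 3 (prior 1/11): the guide has 3 equally likely choices, so probability 1/3; weight (1/11)·(1/3) = 1/33.
If it is in chest 4 (prior 3/11): the guide has 3 equally likely choices, so probability 1/3; weight (3/11)·(1/3) = 1/11.
If it is in chest 5 (prior 2/11): the guide has 3 equally likely choices, so probability 1/3; weight (2/11)·(1/3) = 2/33.
The weights sum to 1/4.
So P(the ruby in chest 2 | the guide opened chest 1) = (3/44) / (1/4) = 3/11.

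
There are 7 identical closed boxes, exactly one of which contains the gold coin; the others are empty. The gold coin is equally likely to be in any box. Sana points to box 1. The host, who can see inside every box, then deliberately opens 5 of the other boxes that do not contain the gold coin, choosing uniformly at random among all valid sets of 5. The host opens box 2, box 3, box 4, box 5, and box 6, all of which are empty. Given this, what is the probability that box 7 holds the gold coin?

6/7

Apply Bayes' rule, conditioning on where the gold coin actually is.
If it is in box 1 (prior 1/7): the host has 6 equally likely choices, so probability 1/6; weight (1/7)·(1/6) = 1/42.
If it is in any of boxes 2, 3, 4, 5, and 6 (prior 1/7 each): that box was opened and seen not to hold the prize — ruled out; weight (1/7)·0 = 0 each.
If it is in box 7 (prior 1/7): the host has no choice, probability 1; weight (1/7)·1 = 1/7.
The weights sum to 1/6.
So P(the gold coin in box 7 | the host opened box 2, box 3, box 4, box 5, and box 6) = (1/7) / (1/6) = 6/7.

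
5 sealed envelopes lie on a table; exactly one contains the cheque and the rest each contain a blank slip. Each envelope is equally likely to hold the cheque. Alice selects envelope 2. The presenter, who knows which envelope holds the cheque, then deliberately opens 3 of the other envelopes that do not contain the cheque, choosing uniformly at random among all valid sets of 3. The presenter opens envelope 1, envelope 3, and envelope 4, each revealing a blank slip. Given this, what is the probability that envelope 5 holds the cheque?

4/5

Apply Bayes' rule, conditioning on where the cheque actually is.
If it is in any of envelopes 1, 3, and 4 (prior 1/5 each): that envelope was opened and seen not to hold the prize — ruled out; weight (1/5)·0 = 0 each.
If it is in envelope 2 (prior 1/5): the presenter has 4 equally likely choices, so probability 1/4; weight (1/5)·(1/4) = 1/20.
If it is in envelope 5 (prior 1/5): the presenter has no choice, probability 1; weight (1/5)·1 = 1/5.
The weights sum to 1/4.
So P(the cheque in envelope 5 | the presenter opened envelope 1, envelope 3, and envelope 4) = (1/5) / (1/4) = 4/5.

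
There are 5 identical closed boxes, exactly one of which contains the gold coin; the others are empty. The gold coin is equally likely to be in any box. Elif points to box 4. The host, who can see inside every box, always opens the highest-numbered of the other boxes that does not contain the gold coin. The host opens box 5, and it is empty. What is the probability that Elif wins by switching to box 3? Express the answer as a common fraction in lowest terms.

Condition on the true location of the gold coin.
If it is in any of boxes 1, 2, 3, and 4 (prior 1/5 each): box 5 is the highest-numbered option available, probability 1; weight (1/5)·1 = 1/5 each.
If it is in box 5 (prior 1/5): the host opened box 5, so this case is ruled out; weight (1/5)·0 = 0.
The weights sum to 4/5.
So P(the gold coin in box 3 | the host opened box 5) = (1/5) / (4/5) = 1/4.

1/4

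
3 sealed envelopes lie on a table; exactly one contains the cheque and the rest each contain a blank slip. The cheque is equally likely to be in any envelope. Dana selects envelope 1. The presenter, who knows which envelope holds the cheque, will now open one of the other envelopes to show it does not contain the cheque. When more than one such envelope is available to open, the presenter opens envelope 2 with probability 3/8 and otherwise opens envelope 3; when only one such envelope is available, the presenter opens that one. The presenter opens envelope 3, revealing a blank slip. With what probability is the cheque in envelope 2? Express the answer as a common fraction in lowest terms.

8/13

Condition on the true location of the cheque.
If it is in envelope 1 (prior 1/3): envelope 2 is available but not opened, probability 5/8; weight (1/3)·(5/8) = 5/24.
If it is in envelope 2 (prior 1/3): only envelope 3 is available, probability 1; weight (1/3)·1 = 1/3.
If it is in envelope 3 (prior 1/3): the presenter opened envelope 3, so this case is ruled out; weight (1/3)·0 = 0.
The weights sum to 13/24.
So P(the cheque in envelope 2 | the presenter opened envelope 3) = (1/3) / (13/24) = 8/13.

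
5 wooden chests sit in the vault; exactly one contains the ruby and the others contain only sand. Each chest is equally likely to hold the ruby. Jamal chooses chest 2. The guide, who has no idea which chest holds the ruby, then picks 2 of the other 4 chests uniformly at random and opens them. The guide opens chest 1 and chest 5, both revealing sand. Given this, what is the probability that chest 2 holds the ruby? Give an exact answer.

1/3

Because the guide chose which chests to open without knowing where the ruby is, the choice is independent of the prize location. Learning that none of the 2 opened chests holds the ruby simply rules out those 2 locations and leaves the remaining 3 chests still equally likely by symmetry.
So P(the ruby in chest 2) = 1/3.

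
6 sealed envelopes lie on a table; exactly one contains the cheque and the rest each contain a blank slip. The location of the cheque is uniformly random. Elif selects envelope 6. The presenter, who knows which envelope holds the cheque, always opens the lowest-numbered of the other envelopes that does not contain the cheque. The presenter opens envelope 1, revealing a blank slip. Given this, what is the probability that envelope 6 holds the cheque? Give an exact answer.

Condition on the true location of the cheque.
If it is in envelope 1 (prior 1/6): the presenter opened envelope 1, so this case is ruled out; weight (1/6)·0 = 0.
If it is in any of envelopes 2, 3, 4, 5, and 6 (prior 1/6 each): envelope 1 is the lowest-numbered option available, probability 1; weight (1/6)·1 = 1/6 each.
The weights sum to 5/6.
So P(the cheque in envelope 6 | the presenter opened envelope 1) = (1/6) / (5/6) = 1/5.

1/5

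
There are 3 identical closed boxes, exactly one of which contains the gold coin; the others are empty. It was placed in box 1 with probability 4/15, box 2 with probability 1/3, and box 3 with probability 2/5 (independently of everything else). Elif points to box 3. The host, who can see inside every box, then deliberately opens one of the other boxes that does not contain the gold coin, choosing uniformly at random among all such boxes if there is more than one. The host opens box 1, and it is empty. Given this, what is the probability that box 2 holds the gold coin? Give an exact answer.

5/8

Apply Bayes' rule, conditioning on where the gold coin actually is.
If it is in box 1 (prior 4/15): the host opened box 1, so this case is ruled out; weight (4/15)·0 = 0.
If it is in box 2 (prior 1/3): the host has no choice, probability 1; weight (1/3)·1 = 1/3.
If it is in box 3 (prior 2/5): the host has 2 equally likely choices, so probability 1/2; weight (2/5)·(1/2) = 1/5.
The weights sum to 8/15.
So P(the gold coin in box 2 | the host opened box 1) = (1/3) / (8/15) = 5/8.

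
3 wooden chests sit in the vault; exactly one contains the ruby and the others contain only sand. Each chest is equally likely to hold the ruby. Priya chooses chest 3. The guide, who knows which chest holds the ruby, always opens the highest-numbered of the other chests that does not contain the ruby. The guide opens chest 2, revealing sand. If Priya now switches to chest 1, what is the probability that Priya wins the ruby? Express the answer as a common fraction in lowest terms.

Apply Bayes' rule, conditioning on where the ruby actually is.
If it is in either of chests 1 and 3 (prior 1/3 each): chest 2 is the highest-numbered option available, probability 1; weight (1/3)·1 = 1/3 each.
If it is in chest 2 (prior 1/3): the guide opened chest 2, so this case is ruled out; weight (1/3)·0 = 0.
The weights sum to 2/3.
So P(the ruby in chest 1 | the guide opened chest 2) = (1/3) / (2/3) = 1/2.

1/2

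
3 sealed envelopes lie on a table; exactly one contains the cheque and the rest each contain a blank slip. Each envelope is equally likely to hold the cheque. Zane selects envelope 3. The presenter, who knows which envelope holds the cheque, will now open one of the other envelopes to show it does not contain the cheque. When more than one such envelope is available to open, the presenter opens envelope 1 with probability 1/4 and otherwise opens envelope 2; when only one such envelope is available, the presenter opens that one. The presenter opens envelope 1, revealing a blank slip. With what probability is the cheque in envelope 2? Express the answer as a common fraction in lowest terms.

4/5

Consider each possible location of the cheque in turn.
If it is in envelope 1 (prior 1/3): the presenter opened envelope 1, so this case is ruled out; weight (1/3)·0 = 0.
If it is in envelope 2 (prior 1/3): only envelope 1 is available, probability 1; weight (1/3)·1 = 1/3.
If it is in envelope 3 (prior 1/3): envelope 1 is available, opened with probability 1/4; weight (1/3)·(1/4) = 1/12.
The weights sum to 5/12.
So P(the cheque in envelope 2 | the presenter opened envelope 1) = (1/3) / (5/12) = 4/5.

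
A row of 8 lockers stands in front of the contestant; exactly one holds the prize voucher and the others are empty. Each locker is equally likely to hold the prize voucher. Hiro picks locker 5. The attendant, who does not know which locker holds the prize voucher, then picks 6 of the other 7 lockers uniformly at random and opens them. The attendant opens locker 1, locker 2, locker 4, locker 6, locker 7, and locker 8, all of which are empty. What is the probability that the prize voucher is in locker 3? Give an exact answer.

Apply Bayes' rule, conditioning on where the prize voucher actually is.
If it is in any of lockers 1, 2, 4, 6, 7, and 8 (prior 1/8 each): that locker was opened and seen not to hold the prize — ruled out; weight (1/8)·0 = 0 each.
If it is in either of lockers 3 and 5 (prior 1/8 each): the attendant picks exactly this set with probability 1/7 regardless, and none is the prize; weight (1/8)·(1/7) = 1/56 each.
The weights sum to 1/28.
So P(the prize voucher in locker 3 | the attendant opened locker 1, locker 2, locker 4, locker 6, locker 7, and locker 8) = (1/56) / (1/28) = 1/2.

1/2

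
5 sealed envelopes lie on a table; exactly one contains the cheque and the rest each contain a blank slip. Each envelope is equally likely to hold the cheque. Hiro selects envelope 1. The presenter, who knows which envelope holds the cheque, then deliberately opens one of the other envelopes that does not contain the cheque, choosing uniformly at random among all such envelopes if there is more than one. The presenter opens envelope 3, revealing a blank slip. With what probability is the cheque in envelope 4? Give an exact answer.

Condition on the true location of the cheque.
If it is in envelope 1 (prior 1/5): the presenter has 4 equally likely choices, so probability 1/4; weight (1/5)·(1/4) = 1/20.
If it is in any of envelopes 2, 4, and 5 (prior 1/5 each): the presenter has 3 equally likely choices, so probability 1/3; weight (1/5)·(1/3) = 1/15 each.
If it is in envelope 3 (prior 1/5): the presenter opened envelope 3, so this case is ruled out; weight (1/5)·0 = 0.
The weights sum to 1/4.
So P(the cheque in envelope 4 | the presenter opened envelope 3) = (1/15) / (1/4) = 4/15.

4/15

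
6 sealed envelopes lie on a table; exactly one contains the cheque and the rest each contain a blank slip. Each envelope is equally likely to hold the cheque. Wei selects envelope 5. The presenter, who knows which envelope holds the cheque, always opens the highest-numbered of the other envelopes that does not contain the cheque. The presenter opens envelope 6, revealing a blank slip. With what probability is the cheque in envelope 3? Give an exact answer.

1/5

Apply Bayes' rule, conditioning on where the cheque actually is.
If it is in any of envelopes 1, 2, 3, 4, and 5 (prior 1/6 each): envelope 6 is the highest-numbered option available, probability 1; weight (1/6)·1 = 1/6 each.
If it is in envelope 6 (prior 1/6): the presenter opened envelope 6, so this case is ruled out; weight (1/6)·0 = 0.
The weights sum to 5/6.
So P(the cheque in envelope 3 | the presenter opened envelope 6) = (1/6) / (5/6) = 1/5.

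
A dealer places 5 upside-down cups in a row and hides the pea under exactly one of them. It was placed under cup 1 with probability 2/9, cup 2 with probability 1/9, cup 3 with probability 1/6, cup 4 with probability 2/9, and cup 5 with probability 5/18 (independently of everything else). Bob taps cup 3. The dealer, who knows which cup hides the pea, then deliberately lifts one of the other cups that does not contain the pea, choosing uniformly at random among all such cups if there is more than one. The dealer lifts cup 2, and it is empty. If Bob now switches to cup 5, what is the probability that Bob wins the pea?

Condition on the true location of the pea.
If it is under either of cups 1 and 4 (prior 2/9 each): the dealer has 3 equally likely choices, so probability 1/3; weight (2/9)·(1/3) = 2/27 each.
If it is under cup 2 (prior 1/9): the dealer opened cup 2, so this case is ruled out; weight (1/9)·0 = 0.
If it is under cup 3 (prior 1/6): the dealer has 4 equally likely choices, so probability 1/4; weight (1/6)·(1/4) = 1/24.
If it is under cup 5 (prior 5/18): the dealer has 3 equally likely choices, so probability 1/3; weight (5/18)·(1/3) = 5/54.
The weights sum to 61/216.
So P(the pea under cup 5 | the dealer opened cup 2) = (5/54) / (61/216) = 20/61.

20/61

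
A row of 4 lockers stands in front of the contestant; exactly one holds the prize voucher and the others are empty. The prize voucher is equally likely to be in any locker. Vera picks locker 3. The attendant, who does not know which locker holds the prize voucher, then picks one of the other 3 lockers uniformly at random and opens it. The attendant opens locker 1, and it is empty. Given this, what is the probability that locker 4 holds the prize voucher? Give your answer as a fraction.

1/3

Because the attendant chose which locker to open without knowing where the prize voucher is, the choice is independent of the prize location. Learning that locker 1 does not hold the prize voucher simply rules out that one location and leaves the remaining 3 lockers still equally likely by symmetry.
So P(the prize voucher in locker 4) = 1/3.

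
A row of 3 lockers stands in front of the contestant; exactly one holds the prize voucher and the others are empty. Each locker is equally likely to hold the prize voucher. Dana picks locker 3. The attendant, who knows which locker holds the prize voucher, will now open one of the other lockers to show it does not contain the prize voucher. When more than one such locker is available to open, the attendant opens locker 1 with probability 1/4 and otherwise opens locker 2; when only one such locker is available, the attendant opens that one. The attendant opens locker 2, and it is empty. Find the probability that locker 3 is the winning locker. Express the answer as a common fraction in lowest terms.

Consider each possible location of the prize voucher in turn.
If it is in locker 1 (prior 1/3): only locker 2 is available, probability 1; weight (1/3)·1 = 1/3.
If it is in locker 2 (prior 1/3): the attendant opened locker 2, so this case is ruled out; weight (1/3)·0 = 0.
If it is in locker 3 (prior 1/3): locker 1 is available but not opened, probability 3/4; weight (1/3)·(3/4) = 1/4.
The weights sum to 7/12.
So P(the prize voucher in locker 3 | the attendant opened locker 2) = (1/4) / (7/12) = 3/7.

3/7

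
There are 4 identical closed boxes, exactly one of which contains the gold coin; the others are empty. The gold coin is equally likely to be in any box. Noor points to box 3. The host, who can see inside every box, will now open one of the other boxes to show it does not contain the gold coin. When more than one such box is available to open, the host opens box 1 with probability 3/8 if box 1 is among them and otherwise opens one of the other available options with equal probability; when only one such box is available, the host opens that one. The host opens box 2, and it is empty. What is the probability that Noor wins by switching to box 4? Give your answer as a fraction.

Condition on the true location of the gold coin.
If it is in box 1 (prior 1/4): box 1 holds the prize so is unavailable; the host chooses uniformly among the 2 others, probability 1/2; weight (1/4)·(1/2) = 1/8.
If it is in box 2 (prior 1/4): the host opened box 2, so this case is ruled out; weight (1/4)·0 = 0.
If it is in box 3 (prior 1/4): box 1 is available but not opened; box 2 gets probability (1 − 3/8)/2 = 5/16; weight (1/4)·(5/16) = 5/64.
If it is in box 4 (prior 1/4): box 1 is available but not opened, probability 5/8; weight (1/4)·(5/8) = 5/32.
The weights sum to 23/64.
So P(the gold coin in box 4 | the host opened box 2) = (5/32) / (23/64) = 10/23.

10/23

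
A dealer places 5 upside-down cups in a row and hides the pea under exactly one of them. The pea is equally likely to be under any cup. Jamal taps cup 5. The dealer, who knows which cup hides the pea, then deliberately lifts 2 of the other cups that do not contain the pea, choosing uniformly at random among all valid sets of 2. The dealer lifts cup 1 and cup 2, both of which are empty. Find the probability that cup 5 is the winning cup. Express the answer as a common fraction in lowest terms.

Consider each possible location of the pea in turn.
If it is under either of cups 1 and 2 (prior 1/5 each): that cup was opened and seen not to hold the prize — ruled out; weight (1/5)·0 = 0 each.
If it is under either of cups 3 and 4 (prior 1/5 each): the dealer has 3 equally likely choices, so probability 1/3; weight (1/5)·(1/3) = 1/15 each.
If it is under cup 5 (prior 1/5): the dealer has 6 equally likely choices, so probability 1/6; weight (1/5)·(1/6) = 1/30.
The weights sum to 1/6.
So P(the pea under cup 5 | the dealer opened cup 1 and cup 2) = (1/30) / (1/6) = 1/5.

1/5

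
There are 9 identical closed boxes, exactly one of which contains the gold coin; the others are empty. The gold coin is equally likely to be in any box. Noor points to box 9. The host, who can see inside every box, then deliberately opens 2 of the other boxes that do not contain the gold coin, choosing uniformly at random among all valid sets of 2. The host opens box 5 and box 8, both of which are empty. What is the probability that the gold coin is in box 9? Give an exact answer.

Consider each possible location of the gold coin in turn.
If it is in any of boxes 1, 2, 3, 4, 6, and 7 (prior 1/9 each): the host has 21 equally likely choices, so probability 1/21; weight (1/9)·(1/21) = 1/189 each.
If it is in either of boxes 5 and 8 (prior 1/9 each): that box was opened and seen not to hold the prize — ruled out; weight (1/9)·0 = 0 each.
If it is in box 9 (prior 1/9): the host has 28 equally likely choices, so probability 1/28; weight (1/9)·(1/28) = 1/252.
The weights sum to 1/28.
So P(the gold coin in box 9 | the host opened box 5 and box 8) = (1/252) / (1/28) = 1/9.

1/9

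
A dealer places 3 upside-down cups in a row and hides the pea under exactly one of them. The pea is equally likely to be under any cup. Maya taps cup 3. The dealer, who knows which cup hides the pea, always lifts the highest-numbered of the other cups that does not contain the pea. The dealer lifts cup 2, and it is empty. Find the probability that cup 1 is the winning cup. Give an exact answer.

Consider each possible location of the pea in turn.
If it is under either of cups 1 and 3 (prior 1/3 each): cup 2 is the highest-numbered option available, probability 1; weight (1/3)·1 = 1/3 each.
If it is under cup 2 (prior 1/3): the dealer opened cup 2, so this case is ruled out; weight (1/3)·0 = 0.
The weights sum to 2/3.
So P(the pea under cup 1 | the dealer opened cup 2) = (1/3) / (2/3) = 1/2.

1/2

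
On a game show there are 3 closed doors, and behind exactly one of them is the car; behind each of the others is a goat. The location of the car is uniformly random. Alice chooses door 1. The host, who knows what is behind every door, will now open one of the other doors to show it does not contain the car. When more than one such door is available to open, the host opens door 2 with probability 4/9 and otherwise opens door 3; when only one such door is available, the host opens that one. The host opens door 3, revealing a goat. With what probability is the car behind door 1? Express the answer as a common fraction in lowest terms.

Consider each possible location of the car in turn.
If it is behind door 1 (prior 1/3): door 2 is available but not opened, probability 5/9; weight (1/3)·(5/9) = 5/27.
If it is behind door 2 (prior 1/3): only door 3 is available, probability 1; weight (1/3)·1 = 1/3.
If it is behind door 3 (prior 1/3): the host opened door 3, so this case is ruled out; weight (1/3)·0 = 0.
The weights sum to 14/27.
So P(the car behind door 1 | the host opened door 3) = (5/27) / (14/27) = 5/14.

5/14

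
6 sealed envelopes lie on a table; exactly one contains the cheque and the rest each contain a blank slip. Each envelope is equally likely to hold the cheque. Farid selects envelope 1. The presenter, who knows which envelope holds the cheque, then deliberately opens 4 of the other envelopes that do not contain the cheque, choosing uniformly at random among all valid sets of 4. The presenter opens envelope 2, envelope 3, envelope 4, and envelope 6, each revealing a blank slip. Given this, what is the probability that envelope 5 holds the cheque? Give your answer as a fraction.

5/6

Condition on the true location of the cheque.
If it is in envelope 1 (prior 1/6): the presenter has 5 equally likely choices, so probability 1/5; weight (1/6)·(1/5) = 1/30.
If it is in any of envelopes 2, 3, 4, and 6 (prior 1/6 each): that envelope was opened and seen not to hold the prize — ruled out; weight (1/6)·0 = 0 each.
If it is in envelope 5 (prior 1/6): the presenter has no choice, probability 1; weight (1/6)·1 = 1/6.
The weights sum to 1/5.
So P(the cheque in envelope 5 | the presenter opened envelope 2, envelope 3, envelope 4, and envelope 6) = (1/6) / (1/5) = 5/6.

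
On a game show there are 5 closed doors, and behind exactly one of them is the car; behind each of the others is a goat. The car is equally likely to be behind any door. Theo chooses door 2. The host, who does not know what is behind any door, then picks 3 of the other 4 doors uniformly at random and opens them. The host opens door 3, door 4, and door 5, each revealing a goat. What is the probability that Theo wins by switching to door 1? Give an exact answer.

1/2

Condition on the true location of the car.
If it is behind either of doors 1 and 2 (prior 1/5 each): the host picks exactly this set with probability 1/4 regardless, and none is the prize; weight (1/5)·(1/4) = 1/20 each.
If it is behind any of doors 3, 4, and 5 (prior 1/5 each): that door was opened and seen not to hold the prize — ruled out; weight (1/5)·0 = 0 each.
The weights sum to 1/10.
So P(the car behind door 1 | the host opened door 3, door 4, and door 5) = (1/20) / (1/10) = 1/2.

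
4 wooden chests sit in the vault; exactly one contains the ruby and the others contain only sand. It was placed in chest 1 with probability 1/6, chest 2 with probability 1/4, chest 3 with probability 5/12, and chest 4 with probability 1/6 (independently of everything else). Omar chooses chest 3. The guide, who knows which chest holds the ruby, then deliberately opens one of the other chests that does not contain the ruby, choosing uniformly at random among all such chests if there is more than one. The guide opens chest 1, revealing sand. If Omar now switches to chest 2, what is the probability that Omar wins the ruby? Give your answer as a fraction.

Condition on the true location of the ruby.
If it is in chest 1 (prior 1/6): the guide opened chest 1, so this case is ruled out; weight (1/6)·0 = 0.
If it is in chest 2 (prior 1/4): the guide has 2 equally likely choices, so probability 1/2; weight (1/4)·(1/2) = 1/8.
If it is in chest 3 (prior 5/12): the guide has 3 equally likely choices, so probability 1/3; weight (5/12)·(1/3) = 5/36.
If it is in chest 4 (prior 1/6): the guide has 2 equally likely choices, so probability 1/2; weight (1/6)·(1/2) = 1/12.
The weights sum to 25/72.
So P(the ruby in chest 2 | the guide opened chest 1) = (1/8) / (25/72) = 9/25.

9/25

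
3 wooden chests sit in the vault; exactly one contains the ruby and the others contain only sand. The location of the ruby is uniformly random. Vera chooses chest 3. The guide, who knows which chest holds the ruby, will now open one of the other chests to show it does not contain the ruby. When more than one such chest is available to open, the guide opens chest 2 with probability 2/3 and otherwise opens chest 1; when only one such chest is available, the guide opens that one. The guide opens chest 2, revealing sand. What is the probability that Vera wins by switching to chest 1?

3/5

Condition on the true location of the ruby.
If it is in chest 1 (prior 1/3): only chest 2 is available, probability 1; weight (1/3)·1 = 1/3.
If it is in chest 2 (prior 1/3): the guide opened chest 2, so this case is ruled out; weight (1/3)·0 = 0.
If it is in chest 3 (prior 1/3): chest 2 is available, opened with probability 2/3; weight (1/3)·(2/3) = 2/9.
The weights sum to 5/9.
So P(the ruby in chest 1 | the guide opened chest 2) = (1/3) / (5/9) = 3/5.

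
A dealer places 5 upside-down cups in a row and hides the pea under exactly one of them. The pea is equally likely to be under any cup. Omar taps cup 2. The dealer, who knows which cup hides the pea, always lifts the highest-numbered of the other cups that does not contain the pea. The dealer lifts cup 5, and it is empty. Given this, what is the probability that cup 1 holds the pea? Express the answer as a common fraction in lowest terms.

1/4

Apply Bayes' rule, conditioning on where the pea actually is.
If it is under any of cups 1, 2, 3, and 4 (prior 1/5 each): cup 5 is the highest-numbered option available, probability 1; weight (1/5)·1 = 1/5 each.
If it is under cup 5 (prior 1/5): the dealer opened cup 5, so this case is ruled out; weight (1/5)·0 = 0.
The weights sum to 4/5.
So P(the pea under cup 1 | the dealer opened cup 5) = (1/5) / (4/5) = 1/4.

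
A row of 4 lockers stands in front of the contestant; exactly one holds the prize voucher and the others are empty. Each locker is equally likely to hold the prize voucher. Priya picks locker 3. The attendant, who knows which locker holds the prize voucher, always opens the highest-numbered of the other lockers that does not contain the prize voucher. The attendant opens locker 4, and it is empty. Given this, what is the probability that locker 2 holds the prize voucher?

1/3

Consider each possible location of the prize voucher in turn.
If it is in any of lockers 1, 2, and 3 (prior 1/4 each): locker 4 is the highest-numbered option available, probability 1; weight (1/4)·1 = 1/4 each.
If it is in locker 4 (prior 1/4): the attendant opened locker 4, so this case is ruled out; weight (1/4)·0 = 0.
The weights sum to 3/4.
So P(the prize voucher in locker 2 | the attendant opened locker 4) = (1/4) / (3/4) = 1/3.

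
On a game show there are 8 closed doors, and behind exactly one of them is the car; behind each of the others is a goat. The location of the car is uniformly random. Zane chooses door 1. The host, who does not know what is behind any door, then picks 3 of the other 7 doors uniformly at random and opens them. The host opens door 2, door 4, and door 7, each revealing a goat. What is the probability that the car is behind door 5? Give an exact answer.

1/5

Because the host chose which doors to open without knowing where the car is, the choice is independent of the prize location. Learning that none of the 3 opened doors holds the car simply rules out those 3 locations and leaves the remaining 5 doors still equally likely by symmetry.
So P(the car behind door 5) = 1/5.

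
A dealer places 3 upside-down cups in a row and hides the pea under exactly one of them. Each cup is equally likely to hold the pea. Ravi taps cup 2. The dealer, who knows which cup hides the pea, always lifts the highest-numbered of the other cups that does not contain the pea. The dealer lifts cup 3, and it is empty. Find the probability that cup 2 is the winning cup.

Condition on the true location of the pea.
If it is under either of cups 1 and 2 (prior 1/3 each): cup 3 is the highest-numbered option available, probability 1; weight (1/3)·1 = 1/3 each.
If it is under cup 3 (prior 1/3): the dealer opened cup 3, so this case is ruled out; weight (1/3)·0 = 0.
The weights sum to 2/3.
So P(the pea under cup 2 | the dealer opened cup 3) = (1/3) / (2/3) = 1/2.

1/2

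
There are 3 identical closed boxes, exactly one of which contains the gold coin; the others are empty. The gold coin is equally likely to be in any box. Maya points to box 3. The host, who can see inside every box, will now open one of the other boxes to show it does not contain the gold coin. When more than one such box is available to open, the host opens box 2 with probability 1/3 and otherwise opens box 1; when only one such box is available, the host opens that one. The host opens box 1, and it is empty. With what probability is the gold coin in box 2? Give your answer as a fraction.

Consider each possible location of the gold coin in turn.
If it is in box 1 (prior 1/3): the host opened box 1, so this case is ruled out; weight (1/3)·0 = 0.
If it is in box 2 (prior 1/3): only box 1 is available, probability 1; weight (1/3)·1 = 1/3.
If it is in box 3 (prior 1/3): box 2 is available but not opened, probability 2/3; weight (1/3)·(2/3) = 2/9.
The weights sum to 5/9.
So P(the gold coin in box 2 | the host opened box 1) = (1/3) / (5/9) = 3/5.

3/5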